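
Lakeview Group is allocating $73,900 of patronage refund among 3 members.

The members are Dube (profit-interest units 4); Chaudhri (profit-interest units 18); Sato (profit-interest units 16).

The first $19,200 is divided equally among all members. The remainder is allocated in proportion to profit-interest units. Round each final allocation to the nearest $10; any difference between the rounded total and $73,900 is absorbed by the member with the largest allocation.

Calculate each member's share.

Equal tier: $19,200 ÷ 3 = $6,400 apiece.
Remainder $54,700 by profit-interest units (total 38): Dube 5,757.89 → $5,760; Chaudhri 25,910.53 → $25,910; Sato 23,031.58 → $23,030.
Totals: Dube $6,400 + $5,760 = $12,160; Chaudhri $6,400 + $25,910 = $32,310; Sato $6,400 + $23,030 = $29,430.

Dube: $12,160 | Chaudhri: $32,310 | Sato: $29,430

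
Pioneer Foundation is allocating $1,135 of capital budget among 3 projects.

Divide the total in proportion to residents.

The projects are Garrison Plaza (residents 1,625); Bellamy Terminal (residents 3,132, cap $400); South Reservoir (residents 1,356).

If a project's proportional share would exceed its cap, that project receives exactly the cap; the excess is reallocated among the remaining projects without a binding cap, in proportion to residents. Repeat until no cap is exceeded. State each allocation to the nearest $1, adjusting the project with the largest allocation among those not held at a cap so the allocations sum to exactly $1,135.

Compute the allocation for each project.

Garrison Plaza: $401 · Bellamy Terminal: $400 · South Reservoir: $334

Total residents = 6,113.
Unconstrained shares: Garrison Plaza 301.71; Bellamy Terminal 581.52; South Reservoir 251.77.
Cap binds for Bellamy Terminal ($400); residual $735 reallocated over remaining residents 2,981.
Shares after redistribution: Garrison Plaza 400.66 → $401; South Reservoir 334.34 → $334.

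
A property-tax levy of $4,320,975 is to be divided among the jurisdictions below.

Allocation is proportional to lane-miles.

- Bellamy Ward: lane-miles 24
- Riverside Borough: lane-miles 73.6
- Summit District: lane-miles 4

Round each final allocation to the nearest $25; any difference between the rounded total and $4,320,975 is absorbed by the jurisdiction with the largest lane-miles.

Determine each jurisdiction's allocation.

Sum of lane-miles: 24 + 73.6 + 4 = 101.6.
Unrounded shares: Bellamy Ward 1,020,702.76; Riverside Borough 3,130,155.12; Summit District 170,117.13.
Rounded to nearest $25: Bellamy Ward $1,020,700; Riverside Borough $3,130,150; Summit District $170,125. Sum = $4,320,975.
No rounding difference to absorb.

Bellamy Ward: $1,020,700 · Riverside Borough: $3,130,150 · Summit District: $170,125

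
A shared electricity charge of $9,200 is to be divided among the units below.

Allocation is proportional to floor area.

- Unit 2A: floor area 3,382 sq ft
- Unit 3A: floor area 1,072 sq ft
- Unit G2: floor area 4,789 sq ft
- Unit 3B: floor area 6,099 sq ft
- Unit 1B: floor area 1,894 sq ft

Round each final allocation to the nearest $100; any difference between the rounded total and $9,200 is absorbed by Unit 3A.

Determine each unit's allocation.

Combined floor area = 17,236.
Unrounded shares: Unit 2A 3,382/17,236 × $9,200 = 1,805.20; Unit 3A 1,072/17,236 × $9,200 = 572.20; Unit G2 4,789/17,236 × $9,200 = 2,556.21; Unit 3B 6,099/17,236 × $9,200 = 3,255.44; Unit 1B 1,894/17,236 × $9,200 = 1,010.95.
After rounding ($100): Unit 2A $1,800; Unit 3A $600; Unit G2 $2,600; Unit 3B $3,300; Unit 1B $1,000. Sum = $9,300.
Difference $9,200 − $9,300 = −$100 applied to Unit 3A: Unit 3A becomes $500.

Unit 2A: $1,800; Unit 3A: $500; Unit G2: $2,600; Unit 3B: $3,300; Unit 1B: $1,000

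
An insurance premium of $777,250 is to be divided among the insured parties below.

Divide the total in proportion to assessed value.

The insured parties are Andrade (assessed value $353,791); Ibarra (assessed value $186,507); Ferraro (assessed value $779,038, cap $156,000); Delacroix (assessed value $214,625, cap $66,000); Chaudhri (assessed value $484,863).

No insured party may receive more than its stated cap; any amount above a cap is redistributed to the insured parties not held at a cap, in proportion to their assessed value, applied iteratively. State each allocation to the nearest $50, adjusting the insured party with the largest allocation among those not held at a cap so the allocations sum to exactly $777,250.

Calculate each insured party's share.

Andrade: $191,600 · Ibarra: $101,000 · Ferraro: $156,000 · Delacroix: $66,000 · Chaudhri: $262,650

Combined assessed value = 2,018,824.
Proportional shares (ignoring caps): Andrade 136,210.02; Ibarra 71,805.45; Ferraro 299,930.70; Delacroix 82,630.92; Chaudhri 186,672.92.
Capped: Ferraro ($156,000), Delacroix ($66,000); residual $555,250 reallocated over remaining assessed value 1,025,161.
Shares after redistribution: Andrade 191,621.07 → $191,600; Ibarra 101,016.34 → $101,000; Chaudhri 262,612.59 → $262,600.
Rounding difference +$50 applied to Chaudhri → $262,650.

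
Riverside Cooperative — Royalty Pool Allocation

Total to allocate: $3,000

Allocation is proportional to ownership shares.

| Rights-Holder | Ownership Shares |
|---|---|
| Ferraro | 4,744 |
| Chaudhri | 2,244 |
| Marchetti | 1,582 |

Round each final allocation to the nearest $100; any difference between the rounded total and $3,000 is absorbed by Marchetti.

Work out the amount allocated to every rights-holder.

Ferraro: $1,700; Chaudhri: $800; Marchetti: $500

Ownership shares total: 8,570.
Proportional shares: Ferraro 4,744/8,570 × $3,000 = 1,660.68; Chaudhri 2,244/8,570 × $3,000 = 785.53; Marchetti 1,582/8,570 × $3,000 = 553.79.
At nearest $100: Ferraro $1,700; Chaudhri $800; Marchetti $600. Sum = $3,100.
Difference $3,000 − $3,100 = −$100 applied to Marchetti: Marchetti becomes $500.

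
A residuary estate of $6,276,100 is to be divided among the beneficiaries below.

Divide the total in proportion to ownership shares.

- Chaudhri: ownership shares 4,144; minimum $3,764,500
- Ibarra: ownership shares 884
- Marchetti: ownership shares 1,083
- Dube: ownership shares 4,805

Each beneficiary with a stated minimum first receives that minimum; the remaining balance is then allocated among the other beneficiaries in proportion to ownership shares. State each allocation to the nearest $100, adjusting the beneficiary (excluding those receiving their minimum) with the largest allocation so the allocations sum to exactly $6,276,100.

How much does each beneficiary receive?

Chaudhri: $3,764,500; Ibarra: $327,900; Marchetti: $401,700; Dube: $1,782,000

Guaranteed amounts: Chaudhri $3,764,500. Remaining pool $2,511,600.
Remaining pool split over remaining ownership shares 6,772: Ibarra 327,858.00 → $327,900; Marchetti 401,663.14 → $401,700; Dube 1,782,078.85 → $1,782,100.
Rounding difference −$100 applied to Dube → $1,782,000.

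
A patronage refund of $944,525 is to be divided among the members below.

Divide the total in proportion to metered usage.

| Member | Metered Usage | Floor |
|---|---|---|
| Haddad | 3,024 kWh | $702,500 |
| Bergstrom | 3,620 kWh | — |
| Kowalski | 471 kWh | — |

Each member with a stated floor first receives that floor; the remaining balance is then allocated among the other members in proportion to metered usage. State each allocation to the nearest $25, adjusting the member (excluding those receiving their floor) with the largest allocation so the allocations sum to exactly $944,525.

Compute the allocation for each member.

Minimums first: Haddad $702,500. Balance $242,025.
Balance split over remaining metered usage 4,091: Bergstrom 214,160.47 → $214,150; Kowalski 27,864.53 → $27,875.

Haddad: $702,500 | Bergstrom: $214,150 | Kowalski: $27,875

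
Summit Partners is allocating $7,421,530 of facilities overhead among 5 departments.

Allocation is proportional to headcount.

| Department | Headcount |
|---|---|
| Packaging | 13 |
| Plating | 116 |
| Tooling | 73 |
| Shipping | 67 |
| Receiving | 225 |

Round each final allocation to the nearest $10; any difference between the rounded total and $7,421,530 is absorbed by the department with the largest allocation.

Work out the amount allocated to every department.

Sum of headcount: 494.
Raw shares: Packaging 13/494 × $7,421,530 = 195,303.42; Plating 116/494 × $7,421,530 = 1,742,707.45; Tooling 73/494 × $7,421,530 = 1,096,703.83; Shipping 67/494 × $7,421,530 = 1,006,563.79; Receiving 225/494 × $7,421,530 = 3,380,251.52.
After rounding ($10): Packaging $195,300; Plating $1,742,710; Tooling $1,096,700; Shipping $1,006,560; Receiving $3,380,250. Sum = $7,421,520.
Difference $7,421,530 − $7,421,520 = +$10 applied to largest allocation (Receiving): Receiving becomes $3,380,260.

Packaging: $195,300; Plating: $1,742,710; Tooling: $1,096,700; Shipping: $1,006,560; Receiving: $3,380,260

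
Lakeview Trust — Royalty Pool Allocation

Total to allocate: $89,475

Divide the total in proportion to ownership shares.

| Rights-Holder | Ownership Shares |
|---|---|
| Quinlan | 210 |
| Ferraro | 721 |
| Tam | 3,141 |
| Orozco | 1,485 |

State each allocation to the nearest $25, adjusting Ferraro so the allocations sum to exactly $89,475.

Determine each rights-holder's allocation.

Combined ownership shares = 5,557.
Raw shares: Quinlan 210/5,557 × $89,475 = 3,381.28; Ferraro 721/5,557 × $89,475 = 11,609.05; Tam 3,141/5,557 × $89,475 = 50,574.23; Orozco 1,485/5,557 × $89,475 = 23,910.45.
Rounded to nearest $25: Quinlan $3,375; Ferraro $11,600; Tam $50,575; Orozco $23,900. Sum = $89,450.
Difference $89,475 − $89,450 = +$25 applied to Ferraro: Ferraro becomes $11,625.

Quinlan: $3,375 · Ferraro: $11,625 · Tam: $50,575 · Orozco: $23,900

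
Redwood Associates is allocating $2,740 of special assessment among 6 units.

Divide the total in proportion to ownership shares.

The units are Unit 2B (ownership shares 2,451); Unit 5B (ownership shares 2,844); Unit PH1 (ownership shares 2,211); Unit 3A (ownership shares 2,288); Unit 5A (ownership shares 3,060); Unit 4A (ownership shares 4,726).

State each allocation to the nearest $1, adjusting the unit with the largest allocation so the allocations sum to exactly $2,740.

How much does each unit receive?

Sum of ownership shares: 17,580.
Unrounded shares: Unit 2B 2,451/17,580 × $2,740 = 382.01; Unit 5B 2,844/17,580 × $2,740 = 443.26; Unit PH1 2,211/17,580 × $2,740 = 344.60; Unit 3A 2,288/17,580 × $2,740 = 356.61; Unit 5A 3,060/17,580 × $2,740 = 476.93; Unit 4A 4,726/17,580 × $2,740 = 736.59.
At nearest $1: Unit 2B $382; Unit 5B $443; Unit PH1 $345; Unit 3A $357; Unit 5A $477; Unit 4A $737. Sum = $2,741.
Difference $2,740 − $2,741 = −$1 applied to largest allocation (Unit 4A): Unit 4A becomes $736.

Unit 2B: $382 | Unit 5B: $443 | Unit PH1: $345 | Unit 3A: $357 | Unit 5A: $477 | Unit 4A: $736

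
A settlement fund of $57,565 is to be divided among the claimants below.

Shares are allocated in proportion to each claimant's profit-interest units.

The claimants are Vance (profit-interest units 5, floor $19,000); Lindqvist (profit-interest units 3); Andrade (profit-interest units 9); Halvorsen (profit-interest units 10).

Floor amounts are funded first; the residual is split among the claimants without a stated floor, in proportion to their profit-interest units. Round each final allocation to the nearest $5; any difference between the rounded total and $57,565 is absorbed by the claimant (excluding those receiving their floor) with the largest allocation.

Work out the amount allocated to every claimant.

Guaranteed amounts: Vance $19,000. Residual $38,565.
Residual split over remaining profit-interest units 22: Lindqvist 5,258.86 → $5,260; Andrade 15,776.59 → $15,775; Halvorsen 17,529.55 → $17,530.

Vance: $19,000; Lindqvist: $5,260; Andrade: $15,775; Halvorsen: $17,530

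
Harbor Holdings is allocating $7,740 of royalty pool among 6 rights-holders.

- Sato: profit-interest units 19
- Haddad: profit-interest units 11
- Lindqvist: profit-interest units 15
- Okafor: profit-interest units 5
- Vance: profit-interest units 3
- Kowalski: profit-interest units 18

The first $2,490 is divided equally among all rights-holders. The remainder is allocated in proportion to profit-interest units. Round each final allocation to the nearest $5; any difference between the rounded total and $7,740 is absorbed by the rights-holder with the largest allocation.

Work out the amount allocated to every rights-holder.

Sato: $1,820; Haddad: $1,230; Lindqvist: $1,525; Okafor: $785; Vance: $635; Kowalski: $1,745

$2,490 shared equally gives $415 per rights-holder.
Remainder $5,250 by profit-interest units (total 71): Sato 1,404.93 → $1,405; Haddad 813.38 → $815; Lindqvist 1,109.15 → $1,110; Okafor 369.72 → $370; Vance 221.83 → $220; Kowalski 1,330.99 → $1,330.
Totals: Sato $415 + $1,405 = $1,820; Haddad $415 + $815 = $1,230; Lindqvist $415 + $1,110 = $1,525; Okafor $415 + $370 = $785; Vance $415 + $220 = $635; Kowalski $415 + $1,330 = $1,745.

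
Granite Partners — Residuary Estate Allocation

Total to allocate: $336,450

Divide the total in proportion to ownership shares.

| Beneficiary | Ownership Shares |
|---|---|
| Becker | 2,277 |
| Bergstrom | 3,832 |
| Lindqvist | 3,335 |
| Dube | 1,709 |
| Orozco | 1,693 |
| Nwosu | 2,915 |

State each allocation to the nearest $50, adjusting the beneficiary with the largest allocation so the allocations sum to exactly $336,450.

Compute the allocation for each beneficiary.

Becker: $48,600 | Bergstrom: $81,750 | Lindqvist: $71,200 | Dube: $36,500 | Orozco: $36,150 | Nwosu: $62,250

Ownership shares total: 15,761.
Unrounded shares: Becker 2,277/15,761 × $336,450 = 48,607.11; Bergstrom 3,832/15,761 × $336,450 = 81,801.69; Lindqvist 3,335/15,761 × $336,450 = 71,192.23; Dube 1,709/15,761 × $336,450 = 36,482.02; Orozco 1,693/15,761 × $336,450 = 36,140.46; Nwosu 2,915/15,761 × $336,450 = 62,226.49.
Rounded to nearest $50: Becker $48,600; Bergstrom $81,800; Lindqvist $71,200; Dube $36,500; Orozco $36,150; Nwosu $62,250. Sum = $336,500.
Difference $336,450 − $336,500 = −$50 applied to largest allocation (Bergstrom): Bergstrom becomes $81,750.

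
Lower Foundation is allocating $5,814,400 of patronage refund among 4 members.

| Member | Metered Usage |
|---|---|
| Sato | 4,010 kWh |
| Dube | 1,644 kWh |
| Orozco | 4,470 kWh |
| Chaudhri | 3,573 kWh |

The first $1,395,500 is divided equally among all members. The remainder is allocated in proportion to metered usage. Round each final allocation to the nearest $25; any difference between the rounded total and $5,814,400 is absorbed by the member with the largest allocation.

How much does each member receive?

Sato: $1,642,575 · Dube: $879,250 · Orozco: $1,790,975 · Chaudhri: $1,501,600

$1,395,500 shared equally gives $348,875 per member.
Remainder $4,418,900 by metered usage (total 13,697): Sato 1,293,698.55 → $1,293,700; Dube 530,384.14 → $530,375; Orozco 1,442,102.87 → $1,442,100; Chaudhri 1,152,714.44 → $1,152,725.
Totals: Sato $348,875 + $1,293,700 = $1,642,575; Dube $348,875 + $530,375 = $879,250; Orozco $348,875 + $1,442,100 = $1,790,975; Chaudhri $348,875 + $1,152,725 = $1,501,600.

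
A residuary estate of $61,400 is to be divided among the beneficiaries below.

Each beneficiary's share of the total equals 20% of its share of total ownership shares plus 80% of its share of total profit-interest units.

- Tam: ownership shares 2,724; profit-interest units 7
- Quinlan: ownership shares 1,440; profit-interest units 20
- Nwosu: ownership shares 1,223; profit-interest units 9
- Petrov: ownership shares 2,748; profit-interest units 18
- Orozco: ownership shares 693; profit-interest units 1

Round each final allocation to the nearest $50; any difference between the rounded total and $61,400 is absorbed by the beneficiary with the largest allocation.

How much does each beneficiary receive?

Ownership shares total 8,828; profit-interest units total 55.
Blended shares (20% ownership shares + 80% profit-interest units): Tam 0.1635; Quinlan 0.3235; Nwosu 0.1586; Petrov 0.3241; Orozco 0.0302.
Unrounded shares: Tam 10,040.80; Quinlan 19,864.90; Nwosu 9,739.05; Petrov 19,898.18; Orozco 1,857.07.
Rounded to nearest $50: Tam $10,050; Quinlan $19,850; Nwosu $9,750; Petrov $19,900; Orozco $1,850. Sum = $61,400.
No rounding difference to absorb.

Tam: $10,050 | Quinlan: $19,850 | Nwosu: $9,750 | Petrov: $19,900 | Orozco: $1,850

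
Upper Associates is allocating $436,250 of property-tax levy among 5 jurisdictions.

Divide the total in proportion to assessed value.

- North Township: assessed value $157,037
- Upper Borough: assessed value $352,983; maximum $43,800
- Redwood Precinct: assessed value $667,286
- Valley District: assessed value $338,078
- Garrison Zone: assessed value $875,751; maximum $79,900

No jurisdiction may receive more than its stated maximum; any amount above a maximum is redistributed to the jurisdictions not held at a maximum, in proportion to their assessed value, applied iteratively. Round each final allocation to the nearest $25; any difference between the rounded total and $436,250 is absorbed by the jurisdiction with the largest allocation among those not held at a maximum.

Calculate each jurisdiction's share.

Total assessed value = 2,391,135.
Pro-rata shares before constraints: North Township 28,650.57; Upper Borough 64,399.89; Redwood Precinct 121,742.82; Valley District 61,680.55; Garrison Zone 159,776.16.
Capped: Upper Borough ($43,800), Garrison Zone ($79,900); remaining pool $312,550 reallocated over remaining assessed value 1,162,401.
Shares after redistribution: North Township 42,224.60 → $42,225; Redwood Precinct 179,421.94 → $179,425; Valley District 90,903.47 → $90,900.

North Township: $42,225 | Upper Borough: $43,800 | Redwood Precinct: $179,425 | Valley District: $90,900 | Garrison Zone: $79,900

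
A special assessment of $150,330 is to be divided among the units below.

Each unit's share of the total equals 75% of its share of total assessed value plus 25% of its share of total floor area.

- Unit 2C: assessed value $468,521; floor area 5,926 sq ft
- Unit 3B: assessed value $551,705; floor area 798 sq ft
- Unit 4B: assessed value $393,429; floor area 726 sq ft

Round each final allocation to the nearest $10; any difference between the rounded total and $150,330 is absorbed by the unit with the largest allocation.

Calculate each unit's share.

Unit 2C: $67,260; Unit 3B: $48,030; Unit 4B: $35,040

Assessed value total 1,413,655; floor area total 7,450.
Combined weights (75% assessed value + 25% floor area): Unit 2C 0.4474; Unit 3B 0.3195; Unit 4B 0.2331.
Proportional shares: Unit 2C 67,261.85; Unit 3B 48,027.41; Unit 4B 35,040.73.
Rounded to nearest $10: Unit 2C $67,260; Unit 3B $48,030; Unit 4B $35,040. Sum = $150,330.
Rounded total matches; no reconciliation needed.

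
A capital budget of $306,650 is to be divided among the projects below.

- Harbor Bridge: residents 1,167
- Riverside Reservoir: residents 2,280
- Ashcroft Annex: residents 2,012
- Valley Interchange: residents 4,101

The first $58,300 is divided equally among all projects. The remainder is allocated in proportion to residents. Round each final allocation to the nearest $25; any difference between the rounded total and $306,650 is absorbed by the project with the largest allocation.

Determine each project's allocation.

Harbor Bridge: $44,900; Riverside Reservoir: $73,800; Ashcroft Annex: $66,850; Valley Interchange: $121,100

First tranche $58,300 split equally: $14,575 each.
Remainder $248,350 by residents (total 9,560): Harbor Bridge 30,316.37 → $30,325; Riverside Reservoir 59,229.92 → $59,225; Ashcroft Annex 52,267.80 → $52,275; Valley Interchange 106,535.92 → $106,525.
Totals: Harbor Bridge $14,575 + $30,325 = $44,900; Riverside Reservoir $14,575 + $59,225 = $73,800; Ashcroft Annex $14,575 + $52,275 = $66,850; Valley Interchange $14,575 + $106,525 = $121,100.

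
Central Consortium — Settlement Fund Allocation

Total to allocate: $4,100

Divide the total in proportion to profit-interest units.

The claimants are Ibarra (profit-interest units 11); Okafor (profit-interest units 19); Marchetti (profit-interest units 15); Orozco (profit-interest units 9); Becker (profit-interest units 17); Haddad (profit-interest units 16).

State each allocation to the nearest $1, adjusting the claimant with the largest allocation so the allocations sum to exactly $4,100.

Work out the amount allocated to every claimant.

Sum of profit-interest units: 87.
Pro-rata amounts: Ibarra 11/87 × $4,100 = 518.39; Okafor 19/87 × $4,100 = 895.40; Marchetti 15/87 × $4,100 = 706.90; Orozco 9/87 × $4,100 = 424.14; Becker 17/87 × $4,100 = 801.15; Haddad 16/87 × $4,100 = 754.02.
Rounded to nearest $1: Ibarra $518; Okafor $895; Marchetti $707; Orozco $424; Becker $801; Haddad $754. Sum = $4,099.
Difference $4,100 − $4,099 = +$1 applied to largest allocation (Okafor): Okafor becomes $896.

Ibarra: $518 · Okafor: $896 · Marchetti: $707 · Orozco: $424 · Becker: $801 · Haddad: $754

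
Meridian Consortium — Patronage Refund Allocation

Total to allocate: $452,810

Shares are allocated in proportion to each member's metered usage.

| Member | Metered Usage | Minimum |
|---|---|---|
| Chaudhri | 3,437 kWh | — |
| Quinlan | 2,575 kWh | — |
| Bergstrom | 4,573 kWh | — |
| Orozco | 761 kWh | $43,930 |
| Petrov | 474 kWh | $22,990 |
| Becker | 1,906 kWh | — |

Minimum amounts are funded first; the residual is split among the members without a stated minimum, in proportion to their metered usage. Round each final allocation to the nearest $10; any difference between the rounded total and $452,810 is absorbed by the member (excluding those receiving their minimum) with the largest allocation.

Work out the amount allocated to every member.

Guaranteed amounts: Orozco $43,930; Petrov $22,990. Remaining pool $385,890.
Remaining pool split over remaining metered usage 12,491: Chaudhri 106,180.76 → $106,180; Quinlan 79,550.62 → $79,550; Bergstrom 141,275.72 → $141,280; Becker 58,882.90 → $58,880.

Chaudhri: $106,180 | Quinlan: $79,550 | Bergstrom: $141,280 | Orozco: $43,930 | Petrov: $22,990 | Becker: $58,880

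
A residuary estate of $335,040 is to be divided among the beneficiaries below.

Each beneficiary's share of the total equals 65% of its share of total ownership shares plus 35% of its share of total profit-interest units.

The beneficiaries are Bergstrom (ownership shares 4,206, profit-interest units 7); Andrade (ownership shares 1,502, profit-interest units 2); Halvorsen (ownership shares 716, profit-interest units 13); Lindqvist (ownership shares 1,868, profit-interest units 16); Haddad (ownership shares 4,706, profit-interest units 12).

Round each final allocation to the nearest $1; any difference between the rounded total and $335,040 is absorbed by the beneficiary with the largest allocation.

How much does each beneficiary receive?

Bergstrom: $86,887 · Andrade: $29,856 · Halvorsen: $42,485 · Lindqvist: $68,822 · Haddad: $106,990

Ownership shares total 12,998; profit-interest units total 50.
Blended shares (65% ownership shares + 35% profit-interest units): Bergstrom 0.2593; Andrade 0.0891; Halvorsen 0.1268; Lindqvist 0.2054; Haddad 0.3193.
Proportional shares: Bergstrom 86,886.71; Andrade 29,855.94; Halvorsen 42,484.92; Lindqvist 68,822.03; Haddad 106,990.40.
At nearest $1: Bergstrom $86,887; Andrade $29,856; Halvorsen $42,485; Lindqvist $68,822; Haddad $106,990. Sum = $335,040.
No rounding difference to absorb.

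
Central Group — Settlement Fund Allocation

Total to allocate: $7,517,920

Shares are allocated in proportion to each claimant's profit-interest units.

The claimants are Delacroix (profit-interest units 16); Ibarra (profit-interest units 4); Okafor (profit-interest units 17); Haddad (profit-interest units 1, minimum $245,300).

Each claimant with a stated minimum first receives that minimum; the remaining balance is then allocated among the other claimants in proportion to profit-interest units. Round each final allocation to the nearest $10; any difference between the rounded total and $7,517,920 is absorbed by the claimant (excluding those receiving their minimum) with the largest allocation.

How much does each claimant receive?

Delacroix: $3,144,920 | Ibarra: $786,230 | Okafor: $3,341,470 | Haddad: $245,300

Guaranteed amounts: Haddad $245,300. Residual $7,272,620.
Residual split over remaining profit-interest units 37: Delacroix 3,144,916.76 → $3,144,920; Ibarra 786,229.19 → $786,230; Okafor 3,341,474.05 → $3,341,470.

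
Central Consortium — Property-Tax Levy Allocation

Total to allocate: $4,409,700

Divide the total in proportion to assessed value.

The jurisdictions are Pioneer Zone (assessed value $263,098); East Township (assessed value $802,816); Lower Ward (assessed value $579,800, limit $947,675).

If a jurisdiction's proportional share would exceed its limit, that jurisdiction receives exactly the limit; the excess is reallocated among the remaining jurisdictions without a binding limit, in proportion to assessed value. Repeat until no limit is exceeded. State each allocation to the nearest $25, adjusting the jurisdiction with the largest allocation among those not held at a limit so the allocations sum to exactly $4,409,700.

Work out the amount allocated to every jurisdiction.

Combined assessed value = 1,645,714.
Proportional shares (ignoring caps): Pioneer Zone 704,972.58; East Township 2,151,150.03; Lower Ward 1,553,577.39.
Held at cap: Lower Ward ($947,675); balance $3,462,025 reallocated over remaining assessed value 1,065,914.
Redistributed shares: Pioneer Zone 854,526.59 → $854,525; East Township 2,607,498.41 → $2,607,500.

Pioneer Zone: $854,525 · East Township: $2,607,500 · Lower Ward: $947,675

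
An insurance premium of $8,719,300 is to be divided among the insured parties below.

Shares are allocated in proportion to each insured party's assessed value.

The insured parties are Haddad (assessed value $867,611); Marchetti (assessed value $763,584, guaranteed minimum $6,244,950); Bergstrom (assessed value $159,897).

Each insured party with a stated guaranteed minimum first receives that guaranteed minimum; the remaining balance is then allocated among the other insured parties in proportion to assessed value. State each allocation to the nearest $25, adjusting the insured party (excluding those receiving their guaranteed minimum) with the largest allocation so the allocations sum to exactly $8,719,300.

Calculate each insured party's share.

Haddad: $2,089,300; Marchetti: $6,244,950; Bergstrom: $385,050

Minimums first: Marchetti $6,244,950. Residual $2,474,350.
Residual split over remaining assessed value 1,027,508: Haddad 2,089,300.79 → $2,089,300; Bergstrom 385,049.21 → $385,050.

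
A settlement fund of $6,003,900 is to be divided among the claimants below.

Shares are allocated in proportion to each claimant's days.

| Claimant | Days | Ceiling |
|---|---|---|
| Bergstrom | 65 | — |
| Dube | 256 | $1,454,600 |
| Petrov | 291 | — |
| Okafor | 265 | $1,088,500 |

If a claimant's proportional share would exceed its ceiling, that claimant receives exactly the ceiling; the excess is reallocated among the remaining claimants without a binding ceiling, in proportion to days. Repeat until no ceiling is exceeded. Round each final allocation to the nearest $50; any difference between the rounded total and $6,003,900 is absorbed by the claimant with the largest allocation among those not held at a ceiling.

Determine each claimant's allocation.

Bergstrom: $631,900 | Dube: $1,454,600 | Petrov: $2,828,900 | Okafor: $1,088,500

Sum of days: 877.
Proportional shares (ignoring caps): Bergstrom 444,986.89; Dube 1,752,563.74; Petrov 1,992,172.06; Okafor 1,814,177.31.
Capped: Dube ($1,454,600), Okafor ($1,088,500); balance $3,460,800 reallocated over remaining days 356.
Redistributed shares: Bergstrom 631,887.64 → $631,900; Petrov 2,828,912.36 → $2,828,900.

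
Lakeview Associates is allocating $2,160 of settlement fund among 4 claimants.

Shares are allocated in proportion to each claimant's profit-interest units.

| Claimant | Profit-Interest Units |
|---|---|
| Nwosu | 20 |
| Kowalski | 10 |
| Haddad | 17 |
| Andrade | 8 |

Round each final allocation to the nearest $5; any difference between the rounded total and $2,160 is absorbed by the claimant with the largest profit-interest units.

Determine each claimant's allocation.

Total profit-interest units = 55.
Unrounded shares: Nwosu 20/55 × $2,160 = 785.45; Kowalski 10/55 × $2,160 = 392.73; Haddad 17/55 × $2,160 = 667.64; Andrade 8/55 × $2,160 = 314.18.
Rounded to nearest $5: Nwosu $785; Kowalski $395; Haddad $670; Andrade $315. Sum = $2,165.
Difference $2,160 − $2,165 = −$5 applied to largest profit-interest units (Nwosu): Nwosu becomes $780.

Nwosu: $780; Kowalski: $395; Haddad: $670; Andrade: $315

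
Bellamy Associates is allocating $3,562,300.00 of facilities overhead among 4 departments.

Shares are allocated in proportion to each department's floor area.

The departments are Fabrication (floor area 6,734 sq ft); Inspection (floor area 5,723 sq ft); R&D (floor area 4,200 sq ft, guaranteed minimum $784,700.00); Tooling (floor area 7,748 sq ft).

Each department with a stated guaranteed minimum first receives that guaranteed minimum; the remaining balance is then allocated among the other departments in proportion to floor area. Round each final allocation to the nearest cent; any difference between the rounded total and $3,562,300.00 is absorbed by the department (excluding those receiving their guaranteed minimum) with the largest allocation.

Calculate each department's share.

Fund the minimums — R&D $784,700.00. Balance $2,777,600.00.
Balance split over remaining floor area 20,205: Fabrication 925,729.1957 → $925,729.20; Inspection 786,746.0926 → $786,746.09; Tooling 1,065,124.7117 → $1,065,124.71.

Fabrication: $925,729.20; Inspection: $786,746.09; R&D: $784,700.00; Tooling: $1,065,124.71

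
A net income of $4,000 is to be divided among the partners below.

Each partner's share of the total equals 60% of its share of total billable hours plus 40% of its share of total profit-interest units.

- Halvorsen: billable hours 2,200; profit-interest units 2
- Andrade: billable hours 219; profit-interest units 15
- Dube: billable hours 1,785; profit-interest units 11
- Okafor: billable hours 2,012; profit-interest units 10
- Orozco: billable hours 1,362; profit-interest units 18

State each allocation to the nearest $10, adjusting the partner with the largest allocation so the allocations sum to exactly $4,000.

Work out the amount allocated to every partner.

Billable hours total 7,578; profit-interest units total 56.
Blended shares (60% billable hours + 40% profit-interest units): Halvorsen 0.1885; Andrade 0.1245; Dube 0.2199; Okafor 0.2307; Orozco 0.2364.
Proportional shares: Halvorsen 753.90; Andrade 497.93; Dube 879.61; Okafor 922.93; Orozco 945.64.
At nearest $10: Halvorsen $750; Andrade $500; Dube $880; Okafor $920; Orozco $950. Sum = $4,000.
Sum already equals the total — no adjustment.

Halvorsen: $750; Andrade: $500; Dube: $880; Okafor: $920; Orozco: $950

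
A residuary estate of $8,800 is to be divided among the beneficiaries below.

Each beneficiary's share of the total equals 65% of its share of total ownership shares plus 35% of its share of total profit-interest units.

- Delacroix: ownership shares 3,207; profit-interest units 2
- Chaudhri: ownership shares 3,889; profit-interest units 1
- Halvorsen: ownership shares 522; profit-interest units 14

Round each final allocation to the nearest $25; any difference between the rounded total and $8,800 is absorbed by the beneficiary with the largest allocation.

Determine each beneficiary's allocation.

Delacroix: $2,775 · Chaudhri: $3,100 · Halvorsen: $2,925

Ownership shares total 7,618; profit-interest units total 17.
Composite weights (65% ownership shares + 35% profit-interest units): Delacroix 0.3148; Chaudhri 0.3524; Halvorsen 0.3328.
Raw shares: Delacroix 2,770.34; Chaudhri 3,101.24; Halvorsen 2,928.42.
At nearest $25: Delacroix $2,775; Chaudhri $3,100; Halvorsen $2,925. Sum = $8,800.
Sum already equals the total — no adjustment.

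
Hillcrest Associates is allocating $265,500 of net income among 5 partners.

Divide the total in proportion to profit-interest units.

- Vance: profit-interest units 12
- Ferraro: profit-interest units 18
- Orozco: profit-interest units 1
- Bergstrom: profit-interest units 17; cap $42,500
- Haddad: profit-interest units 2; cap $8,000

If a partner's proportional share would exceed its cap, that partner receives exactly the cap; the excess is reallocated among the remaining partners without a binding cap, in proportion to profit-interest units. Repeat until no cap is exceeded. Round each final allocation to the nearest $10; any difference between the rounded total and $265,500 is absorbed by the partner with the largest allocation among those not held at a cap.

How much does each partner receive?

Vance: $83,230 · Ferraro: $124,830 · Orozco: $6,940 · Bergstrom: $42,500 · Haddad: $8,000

Combined profit-interest units = 50.
Pro-rata shares before constraints: Vance 63,720.00; Ferraro 95,580.00; Orozco 5,310.00; Bergstrom 90,270.00; Haddad 10,620.00.
Held at cap: Bergstrom ($42,500), Haddad ($8,000); balance $215,000 reallocated over remaining profit-interest units 31.
Remaining shares: Vance 83,225.81 → $83,230; Ferraro 124,838.71 → $124,840; Orozco 6,935.48 → $6,940.
Rounding difference −$10 applied to Ferraro → $124,830.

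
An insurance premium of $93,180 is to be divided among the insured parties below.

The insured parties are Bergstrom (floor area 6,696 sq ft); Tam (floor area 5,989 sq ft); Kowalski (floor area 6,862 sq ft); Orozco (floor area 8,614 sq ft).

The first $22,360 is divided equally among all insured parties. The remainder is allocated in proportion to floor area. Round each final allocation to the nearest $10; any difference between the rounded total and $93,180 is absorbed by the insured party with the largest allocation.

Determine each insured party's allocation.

Equal tier: $22,360 ÷ 4 = $5,590 apiece.
Remainder $70,820 by floor area (total 28,161): Bergstrom 16,839.27 → $16,840; Tam 15,061.29 → $15,060; Kowalski 17,256.73 → $17,260; Orozco 21,662.71 → $21,660.
Totals: Bergstrom $5,590 + $16,840 = $22,430; Tam $5,590 + $15,060 = $20,650; Kowalski $5,590 + $17,260 = $22,850; Orozco $5,590 + $21,660 = $27,250.

Bergstrom: $22,430 · Tam: $20,650 · Kowalski: $22,850 · Orozco: $27,250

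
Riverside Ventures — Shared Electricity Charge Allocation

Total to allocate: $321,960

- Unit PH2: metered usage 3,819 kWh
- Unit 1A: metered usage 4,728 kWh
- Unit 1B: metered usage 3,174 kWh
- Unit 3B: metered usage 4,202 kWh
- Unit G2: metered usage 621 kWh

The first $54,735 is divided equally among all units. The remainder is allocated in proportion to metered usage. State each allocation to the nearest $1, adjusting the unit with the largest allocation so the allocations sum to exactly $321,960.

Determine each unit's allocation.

Unit PH2: $72,633; Unit 1A: $87,315; Unit 1B: $62,215; Unit 3B: $78,819; Unit G2: $20,978

First tranche $54,735 split equally: $10,947 each.
Remainder $267,225 by metered usage (total 16,544): Unit PH2 61,685.95 → $61,686; Unit 1A 76,368.46 → $76,368; Unit 1B 51,267.66 → $51,268; Unit 3B 67,872.31 → $67,872; Unit G2 10,030.63 → $10,031.
Totals: Unit PH2 $10,947 + $61,686 = $72,633; Unit 1A $10,947 + $76,368 = $87,315; Unit 1B $10,947 + $51,268 = $62,215; Unit 3B $10,947 + $67,872 = $78,819; Unit G2 $10,947 + $10,031 = $20,978.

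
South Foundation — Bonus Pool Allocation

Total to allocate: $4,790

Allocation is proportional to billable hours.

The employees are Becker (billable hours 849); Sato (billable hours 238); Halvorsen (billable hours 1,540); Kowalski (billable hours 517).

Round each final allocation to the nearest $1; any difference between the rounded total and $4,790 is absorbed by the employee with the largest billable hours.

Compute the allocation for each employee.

Becker: $1,293; Sato: $363; Halvorsen: $2,346; Kowalski: $788

Combined billable hours = 849 + 238 + 1,540 + 517 = 3,144.
Proportional shares: Becker 1,293.48; Sato 362.60; Halvorsen 2,346.25; Kowalski 787.67.
At nearest $1: Becker $1,293; Sato $363; Halvorsen $2,346; Kowalski $788. Sum = $4,790.
No rounding difference to absorb.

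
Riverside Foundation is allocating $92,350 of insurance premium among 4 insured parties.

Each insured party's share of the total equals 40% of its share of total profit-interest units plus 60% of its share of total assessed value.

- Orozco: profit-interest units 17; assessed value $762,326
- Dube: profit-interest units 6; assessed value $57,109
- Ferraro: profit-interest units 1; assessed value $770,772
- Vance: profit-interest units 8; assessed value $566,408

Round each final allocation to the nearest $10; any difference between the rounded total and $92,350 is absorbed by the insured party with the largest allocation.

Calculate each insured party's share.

Orozco: $39,210; Dube: $8,390; Ferraro: $20,960; Vance: $23,790

Profit-interest units total 32; assessed value total 2,156,615.
Composite weights (40% profit-interest units + 60% assessed value): Orozco 0.4246; Dube 0.0909; Ferraro 0.2269; Vance 0.2576.
Raw shares: Orozco 39,210.85; Dube 8,393.55; Ferraro 20,957.85; Vance 23,787.74.
At nearest $10: Orozco $39,210; Dube $8,390; Ferraro $20,960; Vance $23,790. Sum = $92,350.
No rounding difference to absorb.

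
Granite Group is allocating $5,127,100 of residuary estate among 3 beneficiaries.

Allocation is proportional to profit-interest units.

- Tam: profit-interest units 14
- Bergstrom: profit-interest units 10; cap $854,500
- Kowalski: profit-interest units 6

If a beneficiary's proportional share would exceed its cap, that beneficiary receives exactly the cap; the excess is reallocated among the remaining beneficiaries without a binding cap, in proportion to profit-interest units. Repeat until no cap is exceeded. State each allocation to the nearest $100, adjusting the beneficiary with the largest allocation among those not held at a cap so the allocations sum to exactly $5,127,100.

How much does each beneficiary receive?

Tam: $2,990,800 · Bergstrom: $854,500 · Kowalski: $1,281,800

Total profit-interest units = 30.
Pro-rata shares before constraints: Tam 2,392,646.67; Bergstrom 1,709,033.33; Kowalski 1,025,420.00.
Cap binds for Bergstrom ($854,500); balance $4,272,600 reallocated over remaining profit-interest units 20.
Shares after redistribution: Tam 2,990,820.00 → $2,990,800; Kowalski 1,281,780.00 → $1,281,800.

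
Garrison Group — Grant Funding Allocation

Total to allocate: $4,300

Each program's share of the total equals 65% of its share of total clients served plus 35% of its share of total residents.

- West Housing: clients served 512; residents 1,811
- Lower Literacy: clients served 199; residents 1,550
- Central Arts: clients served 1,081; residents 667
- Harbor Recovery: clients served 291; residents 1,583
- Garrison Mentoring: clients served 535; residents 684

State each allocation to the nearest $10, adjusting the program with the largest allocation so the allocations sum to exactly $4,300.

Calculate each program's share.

West Housing: $980; Lower Literacy: $580; Central Arts: $1,320; Harbor Recovery: $690; Garrison Mentoring: $730

Clients served total 2,618; residents total 6,295.
Combined weights (65% clients served + 35% residents): West Housing 0.2278; Lower Literacy 0.1356; Central Arts 0.3055; Harbor Recovery 0.1603; Garrison Mentoring 0.1709.
Raw shares: West Housing 979.59; Lower Literacy 583.03; Central Arts 1,313.55; Harbor Recovery 689.14; Garrison Mentoring 734.70.
Rounded to nearest $10: West Housing $980; Lower Literacy $580; Central Arts $1,310; Harbor Recovery $690; Garrison Mentoring $730. Sum = $4,290.
Difference $4,300 − $4,290 = +$10 applied to largest allocation (Central Arts): Central Arts becomes $1,320.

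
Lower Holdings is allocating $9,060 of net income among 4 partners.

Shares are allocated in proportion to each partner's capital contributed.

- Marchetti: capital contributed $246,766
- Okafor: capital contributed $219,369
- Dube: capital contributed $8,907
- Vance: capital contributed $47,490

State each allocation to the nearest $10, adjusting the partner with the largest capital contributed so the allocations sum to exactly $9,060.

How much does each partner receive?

Total capital contributed = 522,532.
Raw shares: Marchetti 246,766/522,532 × $9,060 = 4,278.59; Okafor 219,369/522,532 × $9,060 = 3,803.56; Dube 8,907/522,532 × $9,060 = 154.44; Vance 47,490/522,532 × $9,060 = 823.41.
At nearest $10: Marchetti $4,280; Okafor $3,800; Dube $150; Vance $820. Sum = $9,050.
Difference $9,060 − $9,050 = +$10 applied to largest capital contributed (Marchetti): Marchetti becomes $4,290.

Marchetti: $4,290 · Okafor: $3,800 · Dube: $150 · Vance: $820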